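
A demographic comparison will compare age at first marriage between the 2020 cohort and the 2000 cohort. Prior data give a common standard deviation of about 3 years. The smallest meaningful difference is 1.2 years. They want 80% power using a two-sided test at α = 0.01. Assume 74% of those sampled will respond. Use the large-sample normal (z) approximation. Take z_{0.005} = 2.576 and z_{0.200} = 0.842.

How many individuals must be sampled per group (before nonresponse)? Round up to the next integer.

n = (z_{α/2} + z_β)² · (σ₁² + σ₂²) / δ²
  = (2.576 + 0.842)² · (2·3² = 18) / 1.2²
  = 11.6827 · 18 / 1.44
  = 146.03
Adjust for 74% response: 146.03 / 0.74 = 197.34.
Round up → n = 198 per group.

n = 198 per group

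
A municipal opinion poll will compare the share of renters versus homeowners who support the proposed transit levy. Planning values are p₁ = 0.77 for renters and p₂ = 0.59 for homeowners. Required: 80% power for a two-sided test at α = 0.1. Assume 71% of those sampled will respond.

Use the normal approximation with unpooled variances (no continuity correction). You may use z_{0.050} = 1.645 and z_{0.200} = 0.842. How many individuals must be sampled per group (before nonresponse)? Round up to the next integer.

n = 113 per group

n = (z_{α/2} + z_β)² · [p₁(1−p₁) + p₂(1−p₂)] / (p₁ − p₂)²
  = (1.645 + 0.842)² · (0.77·0.23 + 0.59·0.41) / (0.18)²
  = (2.487)² · (0.1771 + 0.2419) / 0.0324
  = 6.1852 · 0.4190 / 0.0324
  = 79.99
Adjust for 71% response: 79.99 / 0.71 = 112.66.
Round up → n = 113 per group.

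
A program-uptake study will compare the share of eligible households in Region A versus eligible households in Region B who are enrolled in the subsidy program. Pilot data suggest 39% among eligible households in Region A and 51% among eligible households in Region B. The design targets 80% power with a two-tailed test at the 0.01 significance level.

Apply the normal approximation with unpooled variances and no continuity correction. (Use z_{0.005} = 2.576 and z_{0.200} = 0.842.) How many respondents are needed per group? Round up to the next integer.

n = 396 per group

n = (z_{α/2} + z_β)² · [p₁(1−p₁) + p₂(1−p₂)] / (p₁ − p₂)²
  = (2.576 + 0.842)² · (0.39·0.61 + 0.51·0.49) / (-0.12)²
  = (3.418)² · (0.2379 + 0.2499) / 0.0144
  = 11.6827 · 0.4878 / 0.0144
  = 395.75
Round up → n = 396 per group.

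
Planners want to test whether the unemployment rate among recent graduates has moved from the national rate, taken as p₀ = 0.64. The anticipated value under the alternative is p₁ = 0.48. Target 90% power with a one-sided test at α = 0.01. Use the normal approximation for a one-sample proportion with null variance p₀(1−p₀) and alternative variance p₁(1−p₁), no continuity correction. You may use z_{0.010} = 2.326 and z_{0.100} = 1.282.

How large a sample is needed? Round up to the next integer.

n = 121

n = [z_α·√(p₀q₀) + z_β·√(p₁q₁)]² / (p₁ − p₀)²
  = [2.326·√(0.64·0.36) + 1.282·√(0.48·0.52)]² / (-0.16)²
  = [2.326·0.4800 + 1.282·0.4996]² / 0.0256
  = [1.7570]² / 0.0256
  = 120.58
Round up → n = 121.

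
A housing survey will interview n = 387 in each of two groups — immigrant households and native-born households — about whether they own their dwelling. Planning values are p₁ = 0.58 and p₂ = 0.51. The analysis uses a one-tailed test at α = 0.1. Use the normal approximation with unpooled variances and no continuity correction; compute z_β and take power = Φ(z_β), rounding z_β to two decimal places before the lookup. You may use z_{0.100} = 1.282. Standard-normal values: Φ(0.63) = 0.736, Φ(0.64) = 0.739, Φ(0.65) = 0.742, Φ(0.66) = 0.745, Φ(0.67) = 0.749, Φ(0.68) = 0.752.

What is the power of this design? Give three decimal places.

Power ≈ 0.752

z_β = |p₁−p₂|·√(n/[p₁q₁+p₂q₂]) − z_α
    = 0.07 · √(387/0.4935) − 1.282
    = 0.07 · 28.0035 − 1.282
    = 1.9602 − 1.282 = 0.6782 → 0.68
Power = Φ(0.68) = 0.752.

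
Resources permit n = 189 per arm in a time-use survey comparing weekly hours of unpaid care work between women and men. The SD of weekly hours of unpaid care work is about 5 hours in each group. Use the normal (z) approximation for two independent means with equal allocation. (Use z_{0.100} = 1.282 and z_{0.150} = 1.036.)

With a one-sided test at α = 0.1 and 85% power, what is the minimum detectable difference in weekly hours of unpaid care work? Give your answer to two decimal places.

Minimum detectable difference ≈ 1.19 hours

δ = (z_α + z_β) · √((σ₁²+σ₂²)/n)
  = (1.282 + 1.036) · √(50/189)
  = 2.318 · √0.26455
  = 2.318 · 0.5143
  = 1.1923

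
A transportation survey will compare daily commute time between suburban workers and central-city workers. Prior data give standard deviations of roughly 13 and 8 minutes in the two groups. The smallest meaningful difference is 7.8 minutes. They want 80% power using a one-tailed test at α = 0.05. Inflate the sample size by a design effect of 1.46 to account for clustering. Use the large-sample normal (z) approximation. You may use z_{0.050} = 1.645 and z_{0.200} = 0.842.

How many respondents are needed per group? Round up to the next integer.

n = 35 per group

n = (z_α + z_β)² · (σ₁² + σ₂²) / δ²
  = (1.645 + 0.842)² · (13² + 8² = 233) / 7.8²
  = 6.1852 · 233 / 60.84
  = 23.69
Design effect: 1.46 × 23.69 = 34.58.
Round up → n = 35 per group.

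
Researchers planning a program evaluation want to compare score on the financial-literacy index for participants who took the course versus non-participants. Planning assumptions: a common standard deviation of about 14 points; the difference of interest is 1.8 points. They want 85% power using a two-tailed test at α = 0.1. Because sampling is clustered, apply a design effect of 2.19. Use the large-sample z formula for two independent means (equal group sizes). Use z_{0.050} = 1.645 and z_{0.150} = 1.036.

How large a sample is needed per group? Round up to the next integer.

n = (z_{α/2} + z_β)² · (σ₁² + σ₂²) / δ²
  = (1.645 + 1.036)² · (2·14² = 392) / 1.8²
  = 7.1878 · 392 / 3.24
  = 869.63
Design effect: 2.19 × 869.63 = 1904.49.
Round up → n = 1905 per group.

n = 1905 per group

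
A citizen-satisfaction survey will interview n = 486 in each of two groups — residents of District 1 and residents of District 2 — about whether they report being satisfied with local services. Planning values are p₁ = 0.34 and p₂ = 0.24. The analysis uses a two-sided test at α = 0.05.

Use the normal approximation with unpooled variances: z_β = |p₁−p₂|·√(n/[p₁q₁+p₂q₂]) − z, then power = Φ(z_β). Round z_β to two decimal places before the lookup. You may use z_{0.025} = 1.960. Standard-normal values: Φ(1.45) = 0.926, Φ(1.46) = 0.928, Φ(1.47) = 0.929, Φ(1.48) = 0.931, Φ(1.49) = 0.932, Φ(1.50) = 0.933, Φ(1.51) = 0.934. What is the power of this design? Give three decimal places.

Power ≈ 0.933

z_β = |p₁−p₂|·√(n/[p₁q₁+p₂q₂]) − z_{α/2}
    = 0.10 · √(486/0.4068) − 1.960
    = 0.10 · 34.5643 − 1.960
    = 3.4564 − 1.960 = 1.4964 → 1.50
Power = Φ(1.50) = 0.933.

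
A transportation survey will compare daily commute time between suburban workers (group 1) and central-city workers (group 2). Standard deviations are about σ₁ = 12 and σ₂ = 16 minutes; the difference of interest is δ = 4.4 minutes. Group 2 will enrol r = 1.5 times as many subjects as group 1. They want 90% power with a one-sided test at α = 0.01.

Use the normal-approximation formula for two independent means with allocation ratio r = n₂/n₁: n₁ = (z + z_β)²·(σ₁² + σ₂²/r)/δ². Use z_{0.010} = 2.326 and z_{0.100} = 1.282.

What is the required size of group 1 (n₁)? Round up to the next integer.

n₁ = 212

n₁ = (z_α + z_β)² · (σ₁² + σ₂²/r) / δ²
   = (2.326 + 1.282)² · (12² + 16²/1.5) / 4.4²
   = 13.0177 · (144 + 170.6667) / 19.36
   = 13.0177 · 314.6667 / 19.36
   = 211.58
Round up → n₁ = 212; n₂ = r·n₁ = 1.5 × 212 = 318.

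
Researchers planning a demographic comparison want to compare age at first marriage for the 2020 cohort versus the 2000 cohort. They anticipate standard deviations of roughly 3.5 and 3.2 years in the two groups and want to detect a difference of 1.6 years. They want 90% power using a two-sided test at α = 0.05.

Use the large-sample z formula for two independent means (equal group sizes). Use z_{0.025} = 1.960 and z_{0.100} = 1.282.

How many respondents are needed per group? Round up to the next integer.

n = 93 per group

n = (z_{α/2} + z_β)² · (σ₁² + σ₂²) / δ²
  = (1.960 + 1.282)² · (3.5² + 3.2² = 22.49) / 1.6²
  = 10.5106 · 22.49 / 2.56
  = 92.34
Round up → n = 93 per group.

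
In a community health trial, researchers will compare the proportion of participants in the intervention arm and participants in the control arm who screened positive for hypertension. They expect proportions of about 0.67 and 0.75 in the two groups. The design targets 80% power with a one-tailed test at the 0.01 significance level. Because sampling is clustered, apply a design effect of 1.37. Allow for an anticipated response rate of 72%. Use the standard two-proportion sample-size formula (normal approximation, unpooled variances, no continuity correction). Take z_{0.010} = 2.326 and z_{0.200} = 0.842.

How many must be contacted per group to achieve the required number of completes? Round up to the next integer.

n = 1220 per group

n = (z_α + z_β)² · [p₁(1−p₁) + p₂(1−p₂)] / (p₁ − p₂)²
  = (2.326 + 0.842)² · (0.67·0.33 + 0.75·0.25) / (-0.08)²
  = (3.168)² · (0.2211 + 0.1875) / 0.0064
  = 10.0362 · 0.4086 / 0.0064
  = 640.75
Design effect: 1.37 × 640.75 = 877.83.
Adjust for 72% response: 877.83 / 0.72 = 1219.21.
Round up → n = 1220 per group.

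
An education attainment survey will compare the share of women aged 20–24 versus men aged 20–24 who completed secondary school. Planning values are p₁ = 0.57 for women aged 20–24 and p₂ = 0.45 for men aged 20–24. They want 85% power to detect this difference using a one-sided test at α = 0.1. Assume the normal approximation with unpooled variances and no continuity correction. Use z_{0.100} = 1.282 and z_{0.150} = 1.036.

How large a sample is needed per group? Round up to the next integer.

n = 184 per group

n = (z_α + z_β)² · [p₁(1−p₁) + p₂(1−p₂)] / (p₁ − p₂)²
  = (1.282 + 1.036)² · (0.57·0.43 + 0.45·0.55) / (0.12)²
  = (2.318)² · (0.2451 + 0.2475) / 0.0144
  = 5.3731 · 0.4926 / 0.0144
  = 183.81
Round up → n = 184 per group.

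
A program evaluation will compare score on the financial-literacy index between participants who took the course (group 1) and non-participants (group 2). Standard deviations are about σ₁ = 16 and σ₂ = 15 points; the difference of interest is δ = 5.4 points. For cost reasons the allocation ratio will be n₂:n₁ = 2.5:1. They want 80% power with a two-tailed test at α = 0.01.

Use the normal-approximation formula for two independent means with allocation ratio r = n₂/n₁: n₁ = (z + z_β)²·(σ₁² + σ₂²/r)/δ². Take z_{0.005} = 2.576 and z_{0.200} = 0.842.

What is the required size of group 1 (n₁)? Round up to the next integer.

n₁ = 139

n₁ = (z_{α/2} + z_β)² · (σ₁² + σ₂²/r) / δ²
   = (2.576 + 0.842)² · (16² + 15²/2.5) / 5.4²
   = 11.6827 · (256 + 90) / 29.16
   = 11.6827 · 346 / 29.16
   = 138.62
Round up → n₁ = 139; n₂ = r·n₁ = 2.5 × 139 = 348.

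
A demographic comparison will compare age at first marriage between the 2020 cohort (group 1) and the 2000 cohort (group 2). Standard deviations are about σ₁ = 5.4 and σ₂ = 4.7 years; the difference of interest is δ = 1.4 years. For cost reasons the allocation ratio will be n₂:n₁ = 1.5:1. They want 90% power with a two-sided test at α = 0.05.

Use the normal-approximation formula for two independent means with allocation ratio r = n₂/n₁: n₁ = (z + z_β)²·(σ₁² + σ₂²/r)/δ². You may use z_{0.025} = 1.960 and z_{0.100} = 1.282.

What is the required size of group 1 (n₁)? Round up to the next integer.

n₁ = 236

n₁ = (z_{α/2} + z_β)² · (σ₁² + σ₂²/r) / δ²
   = (1.960 + 1.282)² · (5.4² + 4.7²/1.5) / 1.4²
   = 10.5106 · (29.16 + 14.7267) / 1.96
   = 10.5106 · 43.8867 / 1.96
   = 235.34
Round up → n₁ = 236; n₂ = r·n₁ = 1.5 × 236 = 354.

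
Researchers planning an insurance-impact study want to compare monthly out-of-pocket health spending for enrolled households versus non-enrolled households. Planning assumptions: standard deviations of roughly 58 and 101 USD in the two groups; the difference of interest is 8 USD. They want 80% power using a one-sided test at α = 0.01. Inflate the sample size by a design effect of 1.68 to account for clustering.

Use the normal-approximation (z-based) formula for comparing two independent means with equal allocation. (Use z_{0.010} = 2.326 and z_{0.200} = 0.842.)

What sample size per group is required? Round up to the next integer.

n = (z_α + z_β)² · (σ₁² + σ₂²) / δ²
  = (2.326 + 0.842)² · (58² + 101² = 13565) / 8²
  = 10.0362 · 13565 / 64
  = 2127.21
Design effect: 1.68 × 2127.21 = 3573.71.
Round up → n = 3574 per group.

n = 3574 per group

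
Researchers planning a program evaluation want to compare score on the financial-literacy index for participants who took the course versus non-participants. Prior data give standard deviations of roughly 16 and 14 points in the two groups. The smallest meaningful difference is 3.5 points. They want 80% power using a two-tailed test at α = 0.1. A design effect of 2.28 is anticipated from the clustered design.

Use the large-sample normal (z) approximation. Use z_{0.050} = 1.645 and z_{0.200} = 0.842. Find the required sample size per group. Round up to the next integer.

n = (z_{α/2} + z_β)² · (σ₁² + σ₂²) / δ²
  = (1.645 + 0.842)² · (16² + 14² = 452) / 3.5²
  = 6.1852 · 452 / 12.25
  = 228.22
Design effect: 2.28 × 228.22 = 520.34.
Round up → n = 521 per group.

n = 521 per group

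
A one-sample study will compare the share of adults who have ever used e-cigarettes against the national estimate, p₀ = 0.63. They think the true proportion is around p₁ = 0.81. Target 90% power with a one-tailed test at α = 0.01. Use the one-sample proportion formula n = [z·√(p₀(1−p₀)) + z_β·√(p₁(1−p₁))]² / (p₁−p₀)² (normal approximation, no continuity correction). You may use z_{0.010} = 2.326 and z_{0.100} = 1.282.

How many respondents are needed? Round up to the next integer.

n = 82

n = [z_α·√(p₀q₀) + z_β·√(p₁q₁)]² / (p₁ − p₀)²
  = [2.326·√(0.63·0.37) + 1.282·√(0.81·0.19)]² / (0.18)²
  = [2.326·0.4828 + 1.282·0.3923]² / 0.0324
  = [1.6259]² / 0.0324
  = 81.59
Round up → n = 82.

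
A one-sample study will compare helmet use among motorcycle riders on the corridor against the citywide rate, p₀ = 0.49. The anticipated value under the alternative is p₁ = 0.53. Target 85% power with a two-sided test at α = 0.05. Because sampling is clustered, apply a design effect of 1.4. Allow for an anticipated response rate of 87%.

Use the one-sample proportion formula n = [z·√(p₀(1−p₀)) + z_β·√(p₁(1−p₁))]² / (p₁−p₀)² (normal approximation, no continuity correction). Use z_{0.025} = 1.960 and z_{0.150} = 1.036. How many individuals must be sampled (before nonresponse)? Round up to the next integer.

n = [z_{α/2}·√(p₀q₀) + z_β·√(p₁q₁)]² / (p₁ − p₀)²
  = [1.960·√(0.49·0.51) + 1.036·√(0.53·0.47)]² / (0.04)²
  = [1.960·0.4999 + 1.036·0.4991]² / 0.0016
  = [1.4969]² / 0.0016
  = 1400.39
Design effect: 1.4 × 1400.39 = 1960.54.
Adjust for 87% response: 1960.54 / 0.87 = 2253.50.
Round up → n = 2254.

n = 2254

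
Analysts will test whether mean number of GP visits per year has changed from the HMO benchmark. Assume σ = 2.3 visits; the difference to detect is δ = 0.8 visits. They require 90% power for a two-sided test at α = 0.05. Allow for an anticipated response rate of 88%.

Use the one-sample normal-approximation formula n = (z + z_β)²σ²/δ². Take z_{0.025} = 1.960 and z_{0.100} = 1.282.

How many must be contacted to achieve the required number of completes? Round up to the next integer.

n = (z_{α/2} + z_β)² · σ² / δ²
  = (1.960 + 1.282)² · 2.3² / 0.8²
  = 10.5106 · 5.29 / 0.64
  = 86.88
Adjust for 88% response: 86.88 / 0.88 = 98.72.
Round up → n = 99.

n = 99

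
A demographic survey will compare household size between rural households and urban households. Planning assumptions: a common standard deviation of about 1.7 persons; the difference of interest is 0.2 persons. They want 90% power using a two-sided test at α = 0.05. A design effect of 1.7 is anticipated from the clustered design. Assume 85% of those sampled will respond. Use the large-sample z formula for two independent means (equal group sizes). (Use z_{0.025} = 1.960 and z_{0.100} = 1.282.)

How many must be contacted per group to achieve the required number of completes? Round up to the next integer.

n = 3038 per group

n = (z_{α/2} + z_β)² · (σ₁² + σ₂²) / δ²
  = (1.960 + 1.282)² · (2·1.7² = 5.78) / 0.2²
  = 10.5106 · 5.78 / 0.04
  = 1518.78
Design effect: 1.7 × 1518.78 = 2581.92.
Adjust for 85% response: 2581.92 / 0.85 = 3037.55.
Round up → n = 3038 per group.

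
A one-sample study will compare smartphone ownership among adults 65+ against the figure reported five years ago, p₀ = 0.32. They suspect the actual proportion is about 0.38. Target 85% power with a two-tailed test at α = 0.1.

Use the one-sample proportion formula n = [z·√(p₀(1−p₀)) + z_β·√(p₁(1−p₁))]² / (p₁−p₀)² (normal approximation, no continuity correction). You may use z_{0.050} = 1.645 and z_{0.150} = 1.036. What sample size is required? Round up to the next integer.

n = 449

n = [z_{α/2}·√(p₀q₀) + z_β·√(p₁q₁)]² / (p₁ − p₀)²
  = [1.645·√(0.32·0.68) + 1.036·√(0.38·0.62)]² / (0.06)²
  = [1.645·0.4665 + 1.036·0.4854]² / 0.0036
  = [1.2702]² / 0.0036
  = 448.18
Round up → n = 449.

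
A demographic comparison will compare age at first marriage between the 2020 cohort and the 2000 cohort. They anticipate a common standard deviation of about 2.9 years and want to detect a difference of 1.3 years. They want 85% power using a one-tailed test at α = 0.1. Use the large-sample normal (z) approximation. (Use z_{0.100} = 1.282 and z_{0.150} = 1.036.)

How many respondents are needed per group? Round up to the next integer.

n = 54 per group

n = (z_α + z_β)² · (σ₁² + σ₂²) / δ²
  = (1.282 + 1.036)² · (2·2.9² = 16.82) / 1.3²
  = 5.3731 · 16.82 / 1.69
  = 53.48
Round up → n = 54 per group.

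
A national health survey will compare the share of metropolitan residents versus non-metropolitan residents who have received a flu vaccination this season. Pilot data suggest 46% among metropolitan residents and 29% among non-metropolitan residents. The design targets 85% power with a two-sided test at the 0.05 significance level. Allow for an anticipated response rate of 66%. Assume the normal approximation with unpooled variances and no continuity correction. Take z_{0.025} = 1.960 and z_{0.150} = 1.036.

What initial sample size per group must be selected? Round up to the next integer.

n = 214 per group

n = (z_{α/2} + z_β)² · [p₁(1−p₁) + p₂(1−p₂)] / (p₁ − p₂)²
  = (1.960 + 1.036)² · (0.46·0.54 + 0.29·0.71) / (0.17)²
  = (2.996)² · (0.2484 + 0.2059) / 0.0289
  = 8.9760 · 0.4543 / 0.0289
  = 141.10
Adjust for 66% response: 141.10 / 0.66 = 213.79.
Round up → n = 214 per group.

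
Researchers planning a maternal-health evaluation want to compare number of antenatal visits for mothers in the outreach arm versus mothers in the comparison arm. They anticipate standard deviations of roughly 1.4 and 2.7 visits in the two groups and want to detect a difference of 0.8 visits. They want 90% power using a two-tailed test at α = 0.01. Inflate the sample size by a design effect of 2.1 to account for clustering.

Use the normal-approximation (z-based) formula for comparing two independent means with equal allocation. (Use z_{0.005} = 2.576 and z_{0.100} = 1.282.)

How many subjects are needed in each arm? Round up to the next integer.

n = (z_{α/2} + z_β)² · (σ₁² + σ₂²) / δ²
  = (2.576 + 1.282)² · (1.4² + 2.7² = 9.25) / 0.8²
  = 14.8842 · 9.25 / 0.64
  = 215.12
Design effect: 2.1 × 215.12 = 451.76.
Round up → n = 452 per group.

n = 452 per group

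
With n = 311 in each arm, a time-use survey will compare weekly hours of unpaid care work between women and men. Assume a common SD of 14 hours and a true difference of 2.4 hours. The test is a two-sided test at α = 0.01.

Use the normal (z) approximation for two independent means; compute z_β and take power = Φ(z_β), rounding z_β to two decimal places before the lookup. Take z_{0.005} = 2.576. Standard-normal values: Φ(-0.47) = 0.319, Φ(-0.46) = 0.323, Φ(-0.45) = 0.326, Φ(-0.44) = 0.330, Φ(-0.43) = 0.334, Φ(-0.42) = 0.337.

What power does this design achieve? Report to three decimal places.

Power ≈ 0.330

z_β = δ·√(n/(σ₁²+σ₂²)) − z_{α/2}
    = 2.4 · √(311/392) − 2.576
    = 2.4 · 0.89071 − 2.576
    = 2.1377 − 2.576 = -0.4383 → -0.44
Power = Φ(-0.44) = 0.330.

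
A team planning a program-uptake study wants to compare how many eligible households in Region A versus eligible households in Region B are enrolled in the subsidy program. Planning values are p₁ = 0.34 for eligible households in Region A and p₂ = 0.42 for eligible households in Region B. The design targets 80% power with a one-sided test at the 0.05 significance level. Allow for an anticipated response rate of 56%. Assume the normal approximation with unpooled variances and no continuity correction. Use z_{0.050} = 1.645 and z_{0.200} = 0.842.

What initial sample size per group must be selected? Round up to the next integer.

n = 808 per group

n = (z_α + z_β)² · [p₁(1−p₁) + p₂(1−p₂)] / (p₁ − p₂)²
  = (1.645 + 0.842)² · (0.34·0.66 + 0.42·0.58) / (-0.08)²
  = (2.487)² · (0.2244 + 0.2436) / 0.0064
  = 6.1852 · 0.4680 / 0.0064
  = 452.29
Adjust for 56% response: 452.29 / 0.56 = 807.66.
Round up → n = 808 per group.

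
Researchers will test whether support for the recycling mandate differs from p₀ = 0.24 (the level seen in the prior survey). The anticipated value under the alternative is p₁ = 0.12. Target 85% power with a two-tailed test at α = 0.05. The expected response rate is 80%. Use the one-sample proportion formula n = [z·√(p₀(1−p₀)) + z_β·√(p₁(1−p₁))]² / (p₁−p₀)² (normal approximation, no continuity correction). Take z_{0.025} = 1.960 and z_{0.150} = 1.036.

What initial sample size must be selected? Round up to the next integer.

n = 120

n = [z_{α/2}·√(p₀q₀) + z_β·√(p₁q₁)]² / (p₁ − p₀)²
  = [1.960·√(0.24·0.76) + 1.036·√(0.12·0.88)]² / (-0.12)²
  = [1.960·0.4271 + 1.036·0.3250]² / 0.0144
  = [1.1737]² / 0.0144
  = 95.67
Adjust for 80% response: 95.67 / 0.80 = 119.59.
Round up → n = 120.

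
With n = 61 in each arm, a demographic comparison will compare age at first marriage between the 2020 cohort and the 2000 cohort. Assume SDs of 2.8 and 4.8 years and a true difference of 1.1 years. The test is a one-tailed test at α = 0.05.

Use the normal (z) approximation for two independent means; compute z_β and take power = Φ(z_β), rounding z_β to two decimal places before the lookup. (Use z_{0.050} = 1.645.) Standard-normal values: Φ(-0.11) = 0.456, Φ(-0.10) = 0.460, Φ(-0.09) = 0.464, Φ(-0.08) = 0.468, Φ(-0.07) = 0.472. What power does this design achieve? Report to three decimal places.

z_β = δ·√(n/(σ₁²+σ₂²)) − z_α
    = 1.1 · √(61/30.88) − 1.645
    = 1.1 · 1.40549 − 1.645
    = 1.5460 − 1.645 = -0.0990 → -0.10
Power = Φ(-0.10) = 0.460.

Power ≈ 0.460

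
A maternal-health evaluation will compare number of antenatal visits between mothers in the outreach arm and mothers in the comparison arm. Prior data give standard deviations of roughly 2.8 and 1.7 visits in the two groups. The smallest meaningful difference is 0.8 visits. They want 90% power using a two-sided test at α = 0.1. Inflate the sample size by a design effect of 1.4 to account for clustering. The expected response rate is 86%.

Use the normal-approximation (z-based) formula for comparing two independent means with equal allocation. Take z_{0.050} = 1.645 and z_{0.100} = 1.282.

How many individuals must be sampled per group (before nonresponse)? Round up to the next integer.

n = 234 per group

n = (z_{α/2} + z_β)² · (σ₁² + σ₂²) / δ²
  = (1.645 + 1.282)² · (2.8² + 1.7² = 10.73) / 0.8²
  = 8.5673 · 10.73 / 0.64
  = 143.64
Design effect: 1.4 × 143.64 = 201.09.
Adjust for 86% response: 201.09 / 0.86 = 233.83.
Round up → n = 234 per group.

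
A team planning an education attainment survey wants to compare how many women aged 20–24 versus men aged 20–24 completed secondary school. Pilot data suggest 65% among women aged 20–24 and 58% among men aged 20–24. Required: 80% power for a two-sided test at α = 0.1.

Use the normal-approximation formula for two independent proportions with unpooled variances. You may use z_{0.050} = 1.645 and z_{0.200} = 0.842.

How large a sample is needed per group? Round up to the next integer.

n = 595 per group

n = (z_{α/2} + z_β)² · [p₁(1−p₁) + p₂(1−p₂)] / (p₁ − p₂)²
  = (1.645 + 0.842)² · (0.65·0.35 + 0.58·0.42) / (0.07)²
  = (2.487)² · (0.2275 + 0.2436) / 0.0049
  = 6.1852 · 0.4711 / 0.0049
  = 594.66
Round up → n = 595 per group.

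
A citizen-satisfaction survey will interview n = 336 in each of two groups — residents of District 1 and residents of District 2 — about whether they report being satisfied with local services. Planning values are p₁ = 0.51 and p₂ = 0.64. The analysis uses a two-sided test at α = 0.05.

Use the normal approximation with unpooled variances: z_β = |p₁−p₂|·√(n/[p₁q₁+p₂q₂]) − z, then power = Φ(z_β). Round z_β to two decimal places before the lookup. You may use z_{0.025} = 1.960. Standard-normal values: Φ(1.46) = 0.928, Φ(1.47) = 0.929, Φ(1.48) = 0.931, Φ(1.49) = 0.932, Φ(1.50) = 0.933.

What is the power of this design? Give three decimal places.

z_β = |p₁−p₂|·√(n/[p₁q₁+p₂q₂]) − z_{α/2}
    = 0.13 · √(336/0.4803) − 1.960
    = 0.13 · 26.4492 − 1.960
    = 3.4384 − 1.960 = 1.4784 → 1.48
Power = Φ(1.48) = 0.931.

Power ≈ 0.931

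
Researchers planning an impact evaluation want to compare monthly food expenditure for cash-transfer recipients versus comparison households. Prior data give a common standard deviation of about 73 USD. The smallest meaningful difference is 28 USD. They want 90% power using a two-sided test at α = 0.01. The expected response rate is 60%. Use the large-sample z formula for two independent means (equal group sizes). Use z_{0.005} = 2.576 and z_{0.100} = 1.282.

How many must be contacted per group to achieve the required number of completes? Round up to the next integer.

n = 338 per group

n = (z_{α/2} + z_β)² · (σ₁² + σ₂²) / δ²
  = (2.576 + 1.282)² · (2·73² = 10658) / 28²
  = 14.8842 · 10658 / 784
  = 202.34
Adjust for 60% response: 202.34 / 0.60 = 337.24.
Round up → n = 338 per group.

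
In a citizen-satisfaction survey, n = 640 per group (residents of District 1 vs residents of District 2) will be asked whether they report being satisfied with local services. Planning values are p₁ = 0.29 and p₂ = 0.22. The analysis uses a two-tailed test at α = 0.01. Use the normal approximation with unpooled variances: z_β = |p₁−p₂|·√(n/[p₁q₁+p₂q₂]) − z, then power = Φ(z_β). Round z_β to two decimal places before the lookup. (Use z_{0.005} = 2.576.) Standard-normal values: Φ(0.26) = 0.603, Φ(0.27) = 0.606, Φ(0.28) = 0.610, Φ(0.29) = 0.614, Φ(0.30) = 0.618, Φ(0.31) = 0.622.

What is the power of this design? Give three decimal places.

z_β = |p₁−p₂|·√(n/[p₁q₁+p₂q₂]) − z_{α/2}
    = 0.07 · √(640/0.3775) − 2.576
    = 0.07 · 41.1748 − 2.576
    = 2.8822 − 2.576 = 0.3062 → 0.31
Power = Φ(0.31) = 0.622.

Power ≈ 0.622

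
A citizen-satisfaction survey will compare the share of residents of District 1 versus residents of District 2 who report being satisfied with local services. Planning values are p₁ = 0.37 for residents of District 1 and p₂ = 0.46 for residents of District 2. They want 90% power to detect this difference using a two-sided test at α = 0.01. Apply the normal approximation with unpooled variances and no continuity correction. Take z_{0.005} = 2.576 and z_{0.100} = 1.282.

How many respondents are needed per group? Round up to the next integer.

n = 885 per group

n = (z_{α/2} + z_β)² · [p₁(1−p₁) + p₂(1−p₂)] / (p₁ − p₂)²
  = (2.576 + 1.282)² · (0.37·0.63 + 0.46·0.54) / (-0.09)²
  = (3.858)² · (0.2331 + 0.2484) / 0.0081
  = 14.8842 · 0.4815 / 0.0081
  = 884.78
Round up → n = 885 per group.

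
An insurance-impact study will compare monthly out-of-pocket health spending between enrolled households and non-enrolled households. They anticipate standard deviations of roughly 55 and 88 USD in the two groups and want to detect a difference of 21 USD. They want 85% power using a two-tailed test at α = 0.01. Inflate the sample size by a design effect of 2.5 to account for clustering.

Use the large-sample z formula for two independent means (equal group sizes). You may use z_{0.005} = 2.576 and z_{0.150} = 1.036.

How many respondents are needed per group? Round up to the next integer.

n = (z_{α/2} + z_β)² · (σ₁² + σ₂²) / δ²
  = (2.576 + 1.036)² · (55² + 88² = 10769) / 21²
  = 13.0465 · 10769 / 441
  = 318.59
Design effect: 2.5 × 318.59 = 796.48.
Round up → n = 797 per group.

n = 797 per group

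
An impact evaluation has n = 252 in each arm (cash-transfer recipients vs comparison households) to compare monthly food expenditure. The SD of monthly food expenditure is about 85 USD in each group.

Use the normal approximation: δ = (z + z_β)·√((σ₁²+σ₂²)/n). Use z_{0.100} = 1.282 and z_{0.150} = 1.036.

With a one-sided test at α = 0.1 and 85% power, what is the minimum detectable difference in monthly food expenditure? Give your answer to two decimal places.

Minimum detectable difference ≈ 17.55 USD

δ = (z_α + z_β) · √((σ₁²+σ₂²)/n)
  = (1.282 + 1.036) · √(14450/252)
  = 2.318 · √57.3413
  = 2.318 · 7.5724
  = 17.5528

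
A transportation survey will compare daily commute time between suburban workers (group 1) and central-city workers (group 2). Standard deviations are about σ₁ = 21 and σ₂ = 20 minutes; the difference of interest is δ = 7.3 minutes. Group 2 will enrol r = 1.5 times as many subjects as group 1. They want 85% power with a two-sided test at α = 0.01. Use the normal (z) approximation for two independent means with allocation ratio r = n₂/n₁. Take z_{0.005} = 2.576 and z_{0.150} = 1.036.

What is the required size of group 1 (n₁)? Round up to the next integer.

n₁ = 174

n₁ = (z_{α/2} + z_β)² · (σ₁² + σ₂²/r) / δ²
   = (2.576 + 1.036)² · (21² + 20²/1.5) / 7.3²
   = 13.0465 · (441 + 266.6667) / 53.29
   = 13.0465 · 707.6667 / 53.29
   = 173.25
Round up → n₁ = 174; n₂ = r·n₁ = 1.5 × 174 = 261.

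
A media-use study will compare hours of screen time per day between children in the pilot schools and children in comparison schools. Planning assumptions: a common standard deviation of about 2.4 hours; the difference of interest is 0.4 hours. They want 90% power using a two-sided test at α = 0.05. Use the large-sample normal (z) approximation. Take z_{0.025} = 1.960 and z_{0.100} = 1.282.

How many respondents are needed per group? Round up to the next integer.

n = 757 per group

n = (z_{α/2} + z_β)² · (σ₁² + σ₂²) / δ²
  = (1.960 + 1.282)² · (2·2.4² = 11.52) / 0.4²
  = 10.5106 · 11.52 / 0.16
  = 756.76
Round up → n = 757 per group.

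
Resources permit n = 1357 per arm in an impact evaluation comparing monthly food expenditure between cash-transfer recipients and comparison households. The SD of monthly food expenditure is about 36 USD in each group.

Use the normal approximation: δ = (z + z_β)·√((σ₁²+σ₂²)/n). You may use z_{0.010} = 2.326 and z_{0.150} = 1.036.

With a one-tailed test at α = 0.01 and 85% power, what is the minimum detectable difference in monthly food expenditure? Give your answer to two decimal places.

Minimum detectable difference ≈ 4.65 USD

δ = (z_α + z_β) · √((σ₁²+σ₂²)/n)
  = (2.326 + 1.036) · √(2592/1357)
  = 3.362 · √1.9101
  = 3.362 · 1.3821
  = 4.6465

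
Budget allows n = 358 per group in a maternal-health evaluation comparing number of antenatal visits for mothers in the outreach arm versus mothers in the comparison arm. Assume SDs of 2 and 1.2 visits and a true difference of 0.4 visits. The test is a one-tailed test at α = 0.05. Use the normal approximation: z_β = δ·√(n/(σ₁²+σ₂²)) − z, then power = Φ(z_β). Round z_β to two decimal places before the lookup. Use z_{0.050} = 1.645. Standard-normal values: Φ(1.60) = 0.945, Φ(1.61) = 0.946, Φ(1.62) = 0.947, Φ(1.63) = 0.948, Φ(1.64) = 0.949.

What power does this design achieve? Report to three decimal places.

Power ≈ 0.945

z_β = δ·√(n/(σ₁²+σ₂²)) − z_α
    = 0.4 · √(358/5.44) − 1.645
    = 0.4 · 8.11226 − 1.645
    = 3.2449 − 1.645 = 1.5999 → 1.60
Power = Φ(1.60) = 0.945.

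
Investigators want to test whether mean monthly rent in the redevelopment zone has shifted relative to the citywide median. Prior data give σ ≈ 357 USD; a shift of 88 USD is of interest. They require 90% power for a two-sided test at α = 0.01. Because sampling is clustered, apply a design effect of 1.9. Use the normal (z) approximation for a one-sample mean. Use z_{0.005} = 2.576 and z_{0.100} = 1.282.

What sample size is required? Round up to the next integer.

n = (z_{α/2} + z_β)² · σ² / δ²
  = (2.576 + 1.282)² · 357² / 88²
  = 14.8842 · 127449 / 7744
  = 244.96
Design effect: 1.9 × 244.96 = 465.42.
Round up → n = 466.

n = 466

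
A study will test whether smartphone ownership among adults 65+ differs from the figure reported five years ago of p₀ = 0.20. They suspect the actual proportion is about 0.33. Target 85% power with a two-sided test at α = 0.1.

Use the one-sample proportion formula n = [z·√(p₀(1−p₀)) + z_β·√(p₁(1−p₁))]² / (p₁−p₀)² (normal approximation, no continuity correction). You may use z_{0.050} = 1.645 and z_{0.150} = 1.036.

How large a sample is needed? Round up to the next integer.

n = [z_{α/2}·√(p₀q₀) + z_β·√(p₁q₁)]² / (p₁ − p₀)²
  = [1.645·√(0.20·0.80) + 1.036·√(0.33·0.67)]² / (0.13)²
  = [1.645·0.4000 + 1.036·0.4702]² / 0.0169
  = [1.1451]² / 0.0169
  = 77.59
Round up → n = 78.

n = 78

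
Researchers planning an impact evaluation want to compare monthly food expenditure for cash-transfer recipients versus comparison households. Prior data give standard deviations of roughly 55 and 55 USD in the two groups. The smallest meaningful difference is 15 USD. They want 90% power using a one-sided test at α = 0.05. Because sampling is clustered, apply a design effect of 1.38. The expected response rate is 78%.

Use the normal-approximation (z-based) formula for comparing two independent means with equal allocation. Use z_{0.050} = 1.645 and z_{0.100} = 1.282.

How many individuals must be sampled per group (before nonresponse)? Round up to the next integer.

n = 408 per group

n = (z_α + z_β)² · (σ₁² + σ₂²) / δ²
  = (1.645 + 1.282)² · (55² + 55² = 6050) / 15²
  = 8.5673 · 6050 / 225
  = 230.37
Design effect: 1.38 × 230.37 = 317.91.
Adjust for 78% response: 317.91 / 0.78 = 407.57.
Round up → n = 408 per group.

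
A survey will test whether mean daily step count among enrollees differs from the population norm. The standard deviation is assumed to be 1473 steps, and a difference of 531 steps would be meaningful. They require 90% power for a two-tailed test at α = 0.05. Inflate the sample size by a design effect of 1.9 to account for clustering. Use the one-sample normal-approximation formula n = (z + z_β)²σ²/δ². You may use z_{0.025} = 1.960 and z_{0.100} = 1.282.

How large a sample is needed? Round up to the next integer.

n = (z_{α/2} + z_β)² · σ² / δ²
  = (1.960 + 1.282)² · 1473² / 531²
  = 10.5106 · 2169729 / 281961
  = 80.88
Design effect: 1.9 × 80.88 = 153.67.
Round up → n = 154.

n = 154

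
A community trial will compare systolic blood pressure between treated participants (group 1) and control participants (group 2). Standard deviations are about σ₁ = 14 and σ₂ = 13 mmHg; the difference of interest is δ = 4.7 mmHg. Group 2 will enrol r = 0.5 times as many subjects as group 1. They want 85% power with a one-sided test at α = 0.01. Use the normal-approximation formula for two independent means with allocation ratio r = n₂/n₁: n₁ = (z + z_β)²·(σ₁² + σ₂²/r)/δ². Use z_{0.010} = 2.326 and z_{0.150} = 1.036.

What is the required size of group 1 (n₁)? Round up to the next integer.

n₁ = (z_α + z_β)² · (σ₁² + σ₂²/r) / δ²
   = (2.326 + 1.036)² · (14² + 13²/0.5) / 4.7²
   = 11.3030 · (196 + 338) / 22.09
   = 11.3030 · 534 / 22.09
   = 273.24
Round up → n₁ = 274; n₂ = r·n₁ = 0.5 × 274 = 137.

n₁ = 274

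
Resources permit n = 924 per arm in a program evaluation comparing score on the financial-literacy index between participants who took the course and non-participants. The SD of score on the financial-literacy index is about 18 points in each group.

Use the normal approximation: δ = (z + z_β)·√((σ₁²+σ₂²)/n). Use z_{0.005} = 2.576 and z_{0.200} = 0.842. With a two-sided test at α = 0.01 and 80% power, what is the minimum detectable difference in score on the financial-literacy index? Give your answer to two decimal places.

δ = (z_{α/2} + z_β) · √((σ₁²+σ₂²)/n)
  = (2.576 + 0.842) · √(648/924)
  = 3.418 · √0.7013
  = 3.418 · 0.8374
  = 2.8624

Minimum detectable difference ≈ 2.86 points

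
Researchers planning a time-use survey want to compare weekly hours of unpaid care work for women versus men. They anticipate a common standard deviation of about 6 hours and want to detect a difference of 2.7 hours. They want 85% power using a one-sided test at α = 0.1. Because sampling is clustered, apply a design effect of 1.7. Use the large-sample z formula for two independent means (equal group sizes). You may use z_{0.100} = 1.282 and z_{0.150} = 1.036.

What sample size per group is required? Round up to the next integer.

n = (z_α + z_β)² · (σ₁² + σ₂²) / δ²
  = (1.282 + 1.036)² · (2·6² = 72) / 2.7²
  = 5.3731 · 72 / 7.29
  = 53.07
Design effect: 1.7 × 53.07 = 90.22.
Round up → n = 91 per group.

n = 91 per group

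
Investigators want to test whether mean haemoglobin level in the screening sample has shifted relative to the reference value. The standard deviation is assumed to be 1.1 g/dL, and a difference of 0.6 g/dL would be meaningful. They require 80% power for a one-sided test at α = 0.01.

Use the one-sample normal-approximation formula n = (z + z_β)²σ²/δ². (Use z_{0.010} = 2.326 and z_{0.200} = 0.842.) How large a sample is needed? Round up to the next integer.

n = 34

n = (z_α + z_β)² · σ² / δ²
  = (2.326 + 0.842)² · 1.1² / 0.6²
  = 10.0362 · 1.21 / 0.36
  = 33.73
Round up → n = 34.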